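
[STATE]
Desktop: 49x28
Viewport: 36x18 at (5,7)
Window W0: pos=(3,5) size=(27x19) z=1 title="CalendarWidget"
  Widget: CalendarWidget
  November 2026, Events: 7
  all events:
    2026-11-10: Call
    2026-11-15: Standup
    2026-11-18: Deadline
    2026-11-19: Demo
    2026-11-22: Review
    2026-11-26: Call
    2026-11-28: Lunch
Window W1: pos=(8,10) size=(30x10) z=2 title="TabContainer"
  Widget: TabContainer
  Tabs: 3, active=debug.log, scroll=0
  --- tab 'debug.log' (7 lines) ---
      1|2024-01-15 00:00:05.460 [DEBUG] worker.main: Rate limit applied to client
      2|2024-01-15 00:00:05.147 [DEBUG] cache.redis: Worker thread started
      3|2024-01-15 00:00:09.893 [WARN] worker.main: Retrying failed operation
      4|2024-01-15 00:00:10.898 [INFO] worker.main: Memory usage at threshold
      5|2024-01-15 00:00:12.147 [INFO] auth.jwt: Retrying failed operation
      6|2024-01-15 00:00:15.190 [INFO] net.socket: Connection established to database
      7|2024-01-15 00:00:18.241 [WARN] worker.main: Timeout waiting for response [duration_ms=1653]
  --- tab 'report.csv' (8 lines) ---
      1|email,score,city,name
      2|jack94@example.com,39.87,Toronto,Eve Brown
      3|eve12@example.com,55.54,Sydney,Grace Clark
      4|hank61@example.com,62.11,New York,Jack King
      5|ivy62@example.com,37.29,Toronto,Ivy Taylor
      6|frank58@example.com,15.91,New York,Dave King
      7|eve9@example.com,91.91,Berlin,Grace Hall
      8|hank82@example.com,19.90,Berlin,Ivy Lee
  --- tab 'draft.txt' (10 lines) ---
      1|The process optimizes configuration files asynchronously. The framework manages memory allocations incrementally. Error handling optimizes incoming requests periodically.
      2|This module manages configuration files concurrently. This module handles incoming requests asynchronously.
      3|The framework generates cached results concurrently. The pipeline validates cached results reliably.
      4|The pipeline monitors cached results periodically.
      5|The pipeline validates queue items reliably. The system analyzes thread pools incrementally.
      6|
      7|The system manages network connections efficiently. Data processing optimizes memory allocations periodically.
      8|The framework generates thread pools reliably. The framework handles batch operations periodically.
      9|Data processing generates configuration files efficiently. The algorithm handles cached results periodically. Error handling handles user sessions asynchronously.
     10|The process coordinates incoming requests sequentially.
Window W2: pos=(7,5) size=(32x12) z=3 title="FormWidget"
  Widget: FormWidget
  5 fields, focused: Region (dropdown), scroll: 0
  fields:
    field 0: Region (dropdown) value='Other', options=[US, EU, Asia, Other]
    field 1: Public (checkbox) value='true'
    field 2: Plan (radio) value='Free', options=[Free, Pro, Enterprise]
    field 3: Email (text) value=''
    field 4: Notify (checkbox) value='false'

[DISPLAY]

──┠──────────────────────────────┨  
  ┃> Region:     [Other        ▼]┃  
o ┃  Public:     [x]             ┃  
  ┃  Plan:       (●) Free  ( ) Pr┃  
2 ┃  Email:      [              ]┃  
9 ┃  Notify:     [ ]             ┃  
6 ┃                              ┃  
3 ┃                              ┃  
0 ┃                              ┃  
  ┗━━━━━━━━━━━━━━━━━━━━━━━━━━━━━━┛  
   ┃2024-01-15 00:00:09.893 [WAR┃   
   ┃2024-01-15 00:00:10.898 [INF┃   
   ┗━━━━━━━━━━━━━━━━━━━━━━━━━━━━┛   
                        ┃           
                        ┃           
                        ┃           
━━━━━━━━━━━━━━━━━━━━━━━━┛           
                                    


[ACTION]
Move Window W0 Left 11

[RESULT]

──┠──────────────────────────────┨  
  ┃> Region:     [Other        ▼]┃  
u ┃  Public:     [x]             ┃  
  ┃  Plan:       (●) Free  ( ) Pr┃  
3 ┃  Email:      [              ]┃  
0*┃  Notify:     [ ]             ┃  
7 ┃                              ┃  
4 ┃                              ┃  
  ┃                              ┃  
  ┗━━━━━━━━━━━━━━━━━━━━━━━━━━━━━━┛  
   ┃2024-01-15 00:00:09.893 [WAR┃   
   ┃2024-01-15 00:00:10.898 [INF┃   
   ┗━━━━━━━━━━━━━━━━━━━━━━━━━━━━┛   
                     ┃              
                     ┃              
                     ┃              
━━━━━━━━━━━━━━━━━━━━━┛              
                                    


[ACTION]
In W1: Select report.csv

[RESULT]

──┠──────────────────────────────┨  
  ┃> Region:     [Other        ▼]┃  
u ┃  Public:     [x]             ┃  
  ┃  Plan:       (●) Free  ( ) Pr┃  
3 ┃  Email:      [              ]┃  
0*┃  Notify:     [ ]             ┃  
7 ┃                              ┃  
4 ┃                              ┃  
  ┃                              ┃  
  ┗━━━━━━━━━━━━━━━━━━━━━━━━━━━━━━┛  
   ┃eve12@example.com,55.54,Sydn┃   
   ┃hank61@example.com,62.11,New┃   
   ┗━━━━━━━━━━━━━━━━━━━━━━━━━━━━┛   
                     ┃              
                     ┃              
                     ┃              
━━━━━━━━━━━━━━━━━━━━━┛              
                                    


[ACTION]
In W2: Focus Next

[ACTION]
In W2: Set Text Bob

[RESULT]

──┠──────────────────────────────┨  
  ┃  Region:     [Other        ▼]┃  
u ┃> Public:     [x]             ┃  
  ┃  Plan:       (●) Free  ( ) Pr┃  
3 ┃  Email:      [              ]┃  
0*┃  Notify:     [ ]             ┃  
7 ┃                              ┃  
4 ┃                              ┃  
  ┃                              ┃  
  ┗━━━━━━━━━━━━━━━━━━━━━━━━━━━━━━┛  
   ┃eve12@example.com,55.54,Sydn┃   
   ┃hank61@example.com,62.11,New┃   
   ┗━━━━━━━━━━━━━━━━━━━━━━━━━━━━┛   
                     ┃              
                     ┃              
                     ┃              
━━━━━━━━━━━━━━━━━━━━━┛              
                                    


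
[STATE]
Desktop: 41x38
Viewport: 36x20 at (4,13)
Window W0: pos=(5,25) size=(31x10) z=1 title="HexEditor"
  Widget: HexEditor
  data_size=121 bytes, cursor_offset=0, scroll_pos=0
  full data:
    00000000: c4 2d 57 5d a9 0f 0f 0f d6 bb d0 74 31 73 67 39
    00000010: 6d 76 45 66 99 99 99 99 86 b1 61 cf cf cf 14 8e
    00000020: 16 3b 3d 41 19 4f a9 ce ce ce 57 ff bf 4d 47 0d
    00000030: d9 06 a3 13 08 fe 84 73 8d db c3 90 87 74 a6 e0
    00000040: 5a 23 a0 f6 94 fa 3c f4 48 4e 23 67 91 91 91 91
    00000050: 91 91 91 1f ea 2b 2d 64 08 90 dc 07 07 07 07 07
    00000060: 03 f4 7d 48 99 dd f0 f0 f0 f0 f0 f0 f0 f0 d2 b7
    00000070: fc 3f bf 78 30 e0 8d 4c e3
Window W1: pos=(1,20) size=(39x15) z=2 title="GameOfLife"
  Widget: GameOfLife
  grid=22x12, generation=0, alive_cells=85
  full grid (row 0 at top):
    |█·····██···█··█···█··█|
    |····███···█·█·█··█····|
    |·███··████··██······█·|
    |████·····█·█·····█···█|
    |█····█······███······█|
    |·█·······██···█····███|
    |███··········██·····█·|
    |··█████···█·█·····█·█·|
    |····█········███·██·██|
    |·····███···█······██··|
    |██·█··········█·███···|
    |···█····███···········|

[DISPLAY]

                                    
                                    
                                    
                                    
                                    
                                    
                                    
━━━━━━━━━━━━━━━━━━━━━━━━━━━━━━━━━━━┓
ameOfLife                          ┃
───────────────────────────────────┨
n: 0                               ┃
··███···█·█·█··█····               ┃
██··████··██······█·               ┃
██·····█·█·····█···█               ┃
···█······███······█               ┃
·······██···█····███               ┃
█··········██·····█·               ┃
█████···█·█·····█·█·               ┃
··█········███·██·██               ┃
···███···█······██··               ┃


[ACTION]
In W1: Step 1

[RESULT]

                                    
                                    
                                    
                                    
                                    
                                    
                                    
━━━━━━━━━━━━━━━━━━━━━━━━━━━━━━━━━━━┓
ameOfLife                          ┃
───────────────────────────────────┨
n: 1                               ┃
███····██·█·█·······               ┃
····████··██········               ┃
·██·██·███··█·····██               ┃
·······█·████······█               ┃
█·········█··█···█·█               ┃
··██···███·██·······               ┃
█·██······█··█·██·█·               ┃
·····█···████··█··██               ┃
··███······█······█·               ┃


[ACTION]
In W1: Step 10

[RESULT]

                                    
                                    
                                    
                                    
                                    
                                    
                                    
━━━━━━━━━━━━━━━━━━━━━━━━━━━━━━━━━━━┓
ameOfLife                          ┃
───────────────────────────────────┨
n: 11                              ┃
··██··█······█······               ┃
··██··████·██·······               ┃
······██·██·········               ┃
·█·······█·█········               ┃
██····█·█·██·█······               ┃
·····█·█··█··█······               ┃
·██··██·█████·······               ┃
····█·█·██·█········               ┃
█···████·█·██·······               ┃


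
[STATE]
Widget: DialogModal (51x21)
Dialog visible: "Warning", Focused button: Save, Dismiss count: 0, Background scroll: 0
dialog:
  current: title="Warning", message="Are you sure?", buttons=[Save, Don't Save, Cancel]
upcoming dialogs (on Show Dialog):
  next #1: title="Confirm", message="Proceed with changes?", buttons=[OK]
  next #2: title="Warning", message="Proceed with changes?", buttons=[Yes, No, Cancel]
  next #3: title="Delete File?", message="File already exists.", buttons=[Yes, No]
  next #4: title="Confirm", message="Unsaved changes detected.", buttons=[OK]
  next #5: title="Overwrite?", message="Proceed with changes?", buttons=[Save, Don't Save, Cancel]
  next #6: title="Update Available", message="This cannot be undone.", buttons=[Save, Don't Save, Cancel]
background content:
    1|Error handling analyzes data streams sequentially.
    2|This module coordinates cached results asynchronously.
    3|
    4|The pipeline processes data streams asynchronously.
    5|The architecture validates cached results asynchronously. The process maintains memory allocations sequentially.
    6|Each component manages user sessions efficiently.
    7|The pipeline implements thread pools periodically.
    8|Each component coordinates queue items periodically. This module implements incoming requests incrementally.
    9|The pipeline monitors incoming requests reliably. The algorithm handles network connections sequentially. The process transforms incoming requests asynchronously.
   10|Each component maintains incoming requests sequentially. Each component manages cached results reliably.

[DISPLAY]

Error handling analyzes data streams sequentially. 
This module coordinates cached results asynchronous
                                                   
The pipeline processes data streams asynchronously.
The architecture validates cached results asynchron
Each component manages user sessions efficiently.  
The pipeline implements thread pools periodically. 
Each component coordinates queue items periodically
The pipel┌──────────────────────────────┐eliably. T
Each comp│           Warning            │s sequenti
         │        Are you sure?         │          
         │ [Save]  Don't Save   Cancel  │          
         └──────────────────────────────┘          
                                                   
                                                   
                                                   
                                                   
                                                   
                                                   
                                                   
                                                   


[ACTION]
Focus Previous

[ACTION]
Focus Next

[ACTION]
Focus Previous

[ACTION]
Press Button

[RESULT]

Error handling analyzes data streams sequentially. 
This module coordinates cached results asynchronous
                                                   
The pipeline processes data streams asynchronously.
The architecture validates cached results asynchron
Each component manages user sessions efficiently.  
The pipeline implements thread pools periodically. 
Each component coordinates queue items periodically
The pipeline monitors incoming requests reliably. T
Each component maintains incoming requests sequenti
                                                   
                                                   
                                                   
                                                   
                                                   
                                                   
                                                   
                                                   
                                                   
                                                   
                                                   


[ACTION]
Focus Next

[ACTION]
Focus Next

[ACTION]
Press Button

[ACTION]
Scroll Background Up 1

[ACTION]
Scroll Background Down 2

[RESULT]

                                                   
The pipeline processes data streams asynchronously.
The architecture validates cached results asynchron
Each component manages user sessions efficiently.  
The pipeline implements thread pools periodically. 
Each component coordinates queue items periodically
The pipeline monitors incoming requests reliably. T
Each component maintains incoming requests sequenti
                                                   
                                                   
                                                   
                                                   
                                                   
                                                   
                                                   
                                                   
                                                   
                                                   
                                                   
                                                   
                                                   


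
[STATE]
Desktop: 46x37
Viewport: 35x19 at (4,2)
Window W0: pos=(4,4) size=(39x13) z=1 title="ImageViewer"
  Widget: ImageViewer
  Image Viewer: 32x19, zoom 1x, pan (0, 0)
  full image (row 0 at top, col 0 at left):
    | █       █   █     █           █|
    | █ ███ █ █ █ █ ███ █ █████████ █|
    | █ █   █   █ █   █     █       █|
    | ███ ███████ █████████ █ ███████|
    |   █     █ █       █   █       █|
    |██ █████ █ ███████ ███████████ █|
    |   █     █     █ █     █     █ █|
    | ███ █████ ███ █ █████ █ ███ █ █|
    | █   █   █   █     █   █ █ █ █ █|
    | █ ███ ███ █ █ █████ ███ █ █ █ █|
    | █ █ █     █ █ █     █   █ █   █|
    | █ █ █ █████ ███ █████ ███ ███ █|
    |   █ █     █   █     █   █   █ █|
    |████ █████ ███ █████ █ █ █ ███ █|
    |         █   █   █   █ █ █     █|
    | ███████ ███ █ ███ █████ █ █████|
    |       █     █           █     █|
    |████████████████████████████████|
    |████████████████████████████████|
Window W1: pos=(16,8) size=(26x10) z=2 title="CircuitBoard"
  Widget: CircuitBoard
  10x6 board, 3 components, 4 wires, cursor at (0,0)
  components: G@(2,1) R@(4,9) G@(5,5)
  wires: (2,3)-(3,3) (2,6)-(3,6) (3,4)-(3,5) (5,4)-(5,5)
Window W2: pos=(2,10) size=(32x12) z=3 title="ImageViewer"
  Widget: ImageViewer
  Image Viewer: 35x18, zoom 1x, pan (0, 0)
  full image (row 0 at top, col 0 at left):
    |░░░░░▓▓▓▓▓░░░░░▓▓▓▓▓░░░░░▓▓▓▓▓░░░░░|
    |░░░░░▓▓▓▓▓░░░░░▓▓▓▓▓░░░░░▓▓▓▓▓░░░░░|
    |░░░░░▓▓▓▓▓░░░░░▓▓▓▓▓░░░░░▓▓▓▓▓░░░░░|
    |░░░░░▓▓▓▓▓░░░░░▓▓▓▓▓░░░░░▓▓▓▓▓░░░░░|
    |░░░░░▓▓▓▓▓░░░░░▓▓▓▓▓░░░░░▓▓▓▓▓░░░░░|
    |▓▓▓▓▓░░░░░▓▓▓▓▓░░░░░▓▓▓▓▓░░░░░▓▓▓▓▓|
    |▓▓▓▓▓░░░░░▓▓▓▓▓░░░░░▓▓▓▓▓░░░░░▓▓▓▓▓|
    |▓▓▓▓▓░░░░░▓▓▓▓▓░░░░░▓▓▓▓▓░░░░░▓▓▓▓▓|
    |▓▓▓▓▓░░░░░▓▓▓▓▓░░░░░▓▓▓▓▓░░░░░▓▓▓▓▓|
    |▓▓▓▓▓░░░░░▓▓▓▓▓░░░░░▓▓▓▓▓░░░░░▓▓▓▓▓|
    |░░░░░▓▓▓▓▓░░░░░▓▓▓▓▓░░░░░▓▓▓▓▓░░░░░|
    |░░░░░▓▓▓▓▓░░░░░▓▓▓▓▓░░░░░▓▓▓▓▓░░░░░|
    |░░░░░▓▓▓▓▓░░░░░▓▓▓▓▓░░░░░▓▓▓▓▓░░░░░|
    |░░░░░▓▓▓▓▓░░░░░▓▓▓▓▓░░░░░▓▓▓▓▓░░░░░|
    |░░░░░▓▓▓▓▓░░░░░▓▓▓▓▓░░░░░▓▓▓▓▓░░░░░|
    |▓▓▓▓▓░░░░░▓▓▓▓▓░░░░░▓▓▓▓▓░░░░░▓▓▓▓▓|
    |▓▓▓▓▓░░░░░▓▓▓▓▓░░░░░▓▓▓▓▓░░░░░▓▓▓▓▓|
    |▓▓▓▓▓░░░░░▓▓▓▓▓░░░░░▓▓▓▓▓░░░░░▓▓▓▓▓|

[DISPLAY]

                                   
                                   
┏━━━━━━━━━━━━━━━━━━━━━━━━━━━━━━━━━━
┃ ImageViewer                      
┠──────────────────────────────────
┃ █       █   █     █           █  
┃ █ ███ █ █ ┏━━━━━━━━━━━━━━━━━━━━━━
┃ █ █   █   ┃ CircuitBoard         
━━━━━━━━━━━━━━━━━━━━━━━━━━━━━┓─────
ImageViewer                  ┃7 8 9
─────────────────────────────┨     
░░░░▓▓▓▓▓░░░░░▓▓▓▓▓░░░░░▓▓▓▓▓┃     
░░░░▓▓▓▓▓░░░░░▓▓▓▓▓░░░░░▓▓▓▓▓┃     
░░░░▓▓▓▓▓░░░░░▓▓▓▓▓░░░░░▓▓▓▓▓┃     
░░░░▓▓▓▓▓░░░░░▓▓▓▓▓░░░░░▓▓▓▓▓┃     
░░░░▓▓▓▓▓░░░░░▓▓▓▓▓░░░░░▓▓▓▓▓┃━━━━━
▓▓▓▓░░░░░▓▓▓▓▓░░░░░▓▓▓▓▓░░░░░┃     
▓▓▓▓░░░░░▓▓▓▓▓░░░░░▓▓▓▓▓░░░░░┃     
▓▓▓▓░░░░░▓▓▓▓▓░░░░░▓▓▓▓▓░░░░░┃     


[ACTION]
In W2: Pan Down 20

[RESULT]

                                   
                                   
┏━━━━━━━━━━━━━━━━━━━━━━━━━━━━━━━━━━
┃ ImageViewer                      
┠──────────────────────────────────
┃ █       █   █     █           █  
┃ █ ███ █ █ ┏━━━━━━━━━━━━━━━━━━━━━━
┃ █ █   █   ┃ CircuitBoard         
━━━━━━━━━━━━━━━━━━━━━━━━━━━━━┓─────
ImageViewer                  ┃7 8 9
─────────────────────────────┨     
                             ┃     
                             ┃     
                             ┃     
                             ┃     
                             ┃━━━━━
                             ┃     
                             ┃     
                             ┃     


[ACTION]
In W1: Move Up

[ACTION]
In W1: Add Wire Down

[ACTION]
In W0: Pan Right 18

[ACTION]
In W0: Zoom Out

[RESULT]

                                   
                                   
┏━━━━━━━━━━━━━━━━━━━━━━━━━━━━━━━━━━
┃ ImageViewer                      
┠──────────────────────────────────
┃ █           █                    
┃ █ ████████┏━━━━━━━━━━━━━━━━━━━━━━
┃     █     ┃ CircuitBoard         
━━━━━━━━━━━━━━━━━━━━━━━━━━━━━┓─────
ImageViewer                  ┃7 8 9
─────────────────────────────┨     
                             ┃     
                             ┃     
                             ┃     
                             ┃     
                             ┃━━━━━
                             ┃     
                             ┃     
                             ┃     


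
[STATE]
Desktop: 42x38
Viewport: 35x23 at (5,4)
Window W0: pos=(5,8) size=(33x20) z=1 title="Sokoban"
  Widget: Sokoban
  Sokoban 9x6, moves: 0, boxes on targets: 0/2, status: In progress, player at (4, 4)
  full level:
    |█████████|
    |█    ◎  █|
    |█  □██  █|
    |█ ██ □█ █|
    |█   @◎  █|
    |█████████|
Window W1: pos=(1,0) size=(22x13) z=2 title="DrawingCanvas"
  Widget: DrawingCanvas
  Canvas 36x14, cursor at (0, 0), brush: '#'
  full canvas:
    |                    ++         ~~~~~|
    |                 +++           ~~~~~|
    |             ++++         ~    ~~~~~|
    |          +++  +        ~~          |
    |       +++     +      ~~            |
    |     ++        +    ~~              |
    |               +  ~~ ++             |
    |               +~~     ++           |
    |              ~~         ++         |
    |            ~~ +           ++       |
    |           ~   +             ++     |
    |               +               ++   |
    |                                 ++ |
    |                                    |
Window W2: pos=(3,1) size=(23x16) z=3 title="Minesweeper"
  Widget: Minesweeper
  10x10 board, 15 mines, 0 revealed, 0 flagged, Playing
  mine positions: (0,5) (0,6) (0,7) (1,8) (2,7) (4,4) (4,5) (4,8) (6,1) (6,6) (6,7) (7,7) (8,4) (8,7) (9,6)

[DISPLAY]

■■■■■■■■■           ┃              
■■■■■■■■■           ┃              
■■■■■■■■■           ┃              
■■■■■■■■■           ┃              
■■■■■■■■■           ┃━━━━━━━━━━━┓  
■■■■■■■■■           ┃           ┃  
■■■■■■■■■           ┃───────────┨  
■■■■■■■■■           ┃           ┃  
■■■■■■■■■           ┃           ┃  
■■■■■■■■■           ┃           ┃  
                    ┃           ┃  
                    ┃           ┃  
━━━━━━━━━━━━━━━━━━━━┛           ┃  
┃Moves: 0  0/2                  ┃  
┃                               ┃  
┃                               ┃  
┃                               ┃  
┃                               ┃  
┃                               ┃  
┃                               ┃  
┃                               ┃  
┃                               ┃  
┃                               ┃  


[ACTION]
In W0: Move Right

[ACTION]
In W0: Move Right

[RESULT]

■■■■■■■■■           ┃              
■■■■■■■■■           ┃              
■■■■■■■■■           ┃              
■■■■■■■■■           ┃              
■■■■■■■■■           ┃━━━━━━━━━━━┓  
■■■■■■■■■           ┃           ┃  
■■■■■■■■■           ┃───────────┨  
■■■■■■■■■           ┃           ┃  
■■■■■■■■■           ┃           ┃  
■■■■■■■■■           ┃           ┃  
                    ┃           ┃  
                    ┃           ┃  
━━━━━━━━━━━━━━━━━━━━┛           ┃  
┃Moves: 2  0/2                  ┃  
┃                               ┃  
┃                               ┃  
┃                               ┃  
┃                               ┃  
┃                               ┃  
┃                               ┃  
┃                               ┃  
┃                               ┃  
┃                               ┃  


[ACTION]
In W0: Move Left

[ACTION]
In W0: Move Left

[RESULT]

■■■■■■■■■           ┃              
■■■■■■■■■           ┃              
■■■■■■■■■           ┃              
■■■■■■■■■           ┃              
■■■■■■■■■           ┃━━━━━━━━━━━┓  
■■■■■■■■■           ┃           ┃  
■■■■■■■■■           ┃───────────┨  
■■■■■■■■■           ┃           ┃  
■■■■■■■■■           ┃           ┃  
■■■■■■■■■           ┃           ┃  
                    ┃           ┃  
                    ┃           ┃  
━━━━━━━━━━━━━━━━━━━━┛           ┃  
┃Moves: 4  0/2                  ┃  
┃                               ┃  
┃                               ┃  
┃                               ┃  
┃                               ┃  
┃                               ┃  
┃                               ┃  
┃                               ┃  
┃                               ┃  
┃                               ┃  


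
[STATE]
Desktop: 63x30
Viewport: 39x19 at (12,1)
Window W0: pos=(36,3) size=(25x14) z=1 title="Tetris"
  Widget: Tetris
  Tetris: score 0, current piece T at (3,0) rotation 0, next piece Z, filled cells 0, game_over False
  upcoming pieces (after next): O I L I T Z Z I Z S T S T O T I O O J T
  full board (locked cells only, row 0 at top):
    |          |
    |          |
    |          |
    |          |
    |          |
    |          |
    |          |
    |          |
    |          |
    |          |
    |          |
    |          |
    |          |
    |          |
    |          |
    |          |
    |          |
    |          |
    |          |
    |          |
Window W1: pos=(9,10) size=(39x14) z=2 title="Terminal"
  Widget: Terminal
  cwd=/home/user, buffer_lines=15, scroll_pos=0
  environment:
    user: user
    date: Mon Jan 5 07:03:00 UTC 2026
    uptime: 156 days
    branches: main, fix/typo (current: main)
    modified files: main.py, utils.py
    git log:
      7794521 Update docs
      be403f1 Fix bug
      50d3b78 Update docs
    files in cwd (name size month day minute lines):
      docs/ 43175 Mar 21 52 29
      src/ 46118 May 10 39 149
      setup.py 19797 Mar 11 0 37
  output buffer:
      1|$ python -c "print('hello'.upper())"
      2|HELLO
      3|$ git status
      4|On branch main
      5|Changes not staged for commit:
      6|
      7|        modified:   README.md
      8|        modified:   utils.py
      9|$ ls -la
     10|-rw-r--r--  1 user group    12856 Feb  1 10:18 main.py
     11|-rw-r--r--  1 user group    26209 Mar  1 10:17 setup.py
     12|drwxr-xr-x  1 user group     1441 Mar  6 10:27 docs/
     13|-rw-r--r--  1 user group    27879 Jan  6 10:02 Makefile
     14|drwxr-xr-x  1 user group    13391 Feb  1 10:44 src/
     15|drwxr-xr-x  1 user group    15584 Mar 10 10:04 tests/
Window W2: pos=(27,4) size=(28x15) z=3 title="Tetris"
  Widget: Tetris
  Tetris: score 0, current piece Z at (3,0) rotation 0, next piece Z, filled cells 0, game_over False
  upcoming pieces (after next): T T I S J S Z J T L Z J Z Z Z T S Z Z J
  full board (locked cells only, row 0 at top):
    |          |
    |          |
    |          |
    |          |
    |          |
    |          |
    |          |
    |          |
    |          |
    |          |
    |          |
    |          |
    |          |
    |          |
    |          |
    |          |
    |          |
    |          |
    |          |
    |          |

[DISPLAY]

                                       
                                       
                        ┏━━━━━━━━━━━━━━
               ┏━━━━━━━━━━━━━━━━━━━━━━━
               ┃ Tetris                
               ┠───────────────────────
               ┃          │Next:       
               ┃          │▓▓          
               ┃          │ ▓▓         
━━━━━━━━━━━━━━━┃          │            
erminal        ┃          │            
───────────────┃          │            
python -c "prin┃          │Score:      
LLO            ┃          │0           
git status     ┃          │            
 branch main   ┃          │            
anges not stage┃          │            
               ┗━━━━━━━━━━━━━━━━━━━━━━━
      modified:   README.md        ┃   


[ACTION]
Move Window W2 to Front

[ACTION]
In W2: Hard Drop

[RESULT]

                                       
                                       
                        ┏━━━━━━━━━━━━━━
               ┏━━━━━━━━━━━━━━━━━━━━━━━
               ┃ Tetris                
               ┠───────────────────────
               ┃          │Next:       
               ┃          │ ▒          
               ┃          │▒▒▒         
━━━━━━━━━━━━━━━┃          │            
erminal        ┃          │            
───────────────┃          │            
python -c "prin┃          │Score:      
LLO            ┃          │0           
git status     ┃          │            
 branch main   ┃   ▓▓     │            
anges not stage┃    ▓▓    │            
               ┗━━━━━━━━━━━━━━━━━━━━━━━
      modified:   README.md        ┃   


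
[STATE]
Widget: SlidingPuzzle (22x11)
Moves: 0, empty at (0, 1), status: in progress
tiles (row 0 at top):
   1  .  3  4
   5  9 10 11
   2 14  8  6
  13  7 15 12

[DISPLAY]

┌────┬────┬────┬────┐ 
│  1 │    │  3 │  4 │ 
├────┼────┼────┼────┤ 
│  5 │  9 │ 10 │ 11 │ 
├────┼────┼────┼────┤ 
│  2 │ 14 │  8 │  6 │ 
├────┼────┼────┼────┤ 
│ 13 │  7 │ 15 │ 12 │ 
└────┴────┴────┴────┘ 
Moves: 0              
                      


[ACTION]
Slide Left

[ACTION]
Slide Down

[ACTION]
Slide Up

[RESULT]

┌────┬────┬────┬────┐ 
│  1 │  3 │ 10 │  4 │ 
├────┼────┼────┼────┤ 
│  5 │  9 │    │ 11 │ 
├────┼────┼────┼────┤ 
│  2 │ 14 │  8 │  6 │ 
├────┼────┼────┼────┤ 
│ 13 │  7 │ 15 │ 12 │ 
└────┴────┴────┴────┘ 
Moves: 2              
                      


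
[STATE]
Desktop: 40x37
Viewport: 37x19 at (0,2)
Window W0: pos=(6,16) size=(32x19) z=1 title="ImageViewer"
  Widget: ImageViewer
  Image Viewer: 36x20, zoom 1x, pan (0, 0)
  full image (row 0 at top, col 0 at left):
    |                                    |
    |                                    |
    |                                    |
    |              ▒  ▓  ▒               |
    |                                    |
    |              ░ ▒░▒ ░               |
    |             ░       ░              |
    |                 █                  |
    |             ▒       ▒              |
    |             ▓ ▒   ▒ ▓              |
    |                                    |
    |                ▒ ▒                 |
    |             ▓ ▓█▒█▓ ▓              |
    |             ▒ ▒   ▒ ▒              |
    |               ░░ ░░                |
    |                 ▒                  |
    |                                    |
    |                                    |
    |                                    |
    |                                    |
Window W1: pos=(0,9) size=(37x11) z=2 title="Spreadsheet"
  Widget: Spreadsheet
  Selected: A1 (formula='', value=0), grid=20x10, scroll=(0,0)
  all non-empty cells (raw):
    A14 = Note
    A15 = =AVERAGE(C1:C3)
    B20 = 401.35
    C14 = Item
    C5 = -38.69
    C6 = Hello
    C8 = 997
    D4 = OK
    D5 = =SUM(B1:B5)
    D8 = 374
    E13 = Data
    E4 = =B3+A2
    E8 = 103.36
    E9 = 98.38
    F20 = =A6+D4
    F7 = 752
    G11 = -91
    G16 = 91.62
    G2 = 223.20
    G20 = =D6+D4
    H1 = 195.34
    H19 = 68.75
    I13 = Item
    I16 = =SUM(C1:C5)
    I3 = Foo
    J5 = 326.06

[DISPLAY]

                                     
                                     
                                     
                                     
                                     
                                     
                                     
┏━━━━━━━━━━━━━━━━━━━━━━━━━━━━━━━━━━━┓
┃ Spreadsheet                       ┃
┠───────────────────────────────────┨
┃A1:                                ┃
┃       A       B       C       D   ┃
┃-----------------------------------┃
┃  1      [0]       0       0       ┃
┃  2        0       0       0       ┃
┃  3        0       0       0       ┃
┃  4        0       0       0OK     ┃
┗━━━━━━━━━━━━━━━━━━━━━━━━━━━━━━━━━━━┛
      ┃                              


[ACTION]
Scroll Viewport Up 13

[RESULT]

                                     
                                     
                                     
                                     
                                     
                                     
                                     
                                     
                                     
┏━━━━━━━━━━━━━━━━━━━━━━━━━━━━━━━━━━━┓
┃ Spreadsheet                       ┃
┠───────────────────────────────────┨
┃A1:                                ┃
┃       A       B       C       D   ┃
┃-----------------------------------┃
┃  1      [0]       0       0       ┃
┃  2        0       0       0       ┃
┃  3        0       0       0       ┃
┃  4        0       0       0OK     ┃


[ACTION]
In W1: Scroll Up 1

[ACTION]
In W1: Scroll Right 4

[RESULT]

                                     
                                     
                                     
                                     
                                     
                                     
                                     
                                     
                                     
┏━━━━━━━━━━━━━━━━━━━━━━━━━━━━━━━━━━━┓
┃ Spreadsheet                       ┃
┠───────────────────────────────────┨
┃A1:                                ┃
┃       E       F       G       H   ┃
┃-----------------------------------┃
┃  1        0       0       0  195.3┃
┃  2        0       0  223.20       ┃
┃  3        0       0       0       ┃
┃  4        0       0       0       ┃


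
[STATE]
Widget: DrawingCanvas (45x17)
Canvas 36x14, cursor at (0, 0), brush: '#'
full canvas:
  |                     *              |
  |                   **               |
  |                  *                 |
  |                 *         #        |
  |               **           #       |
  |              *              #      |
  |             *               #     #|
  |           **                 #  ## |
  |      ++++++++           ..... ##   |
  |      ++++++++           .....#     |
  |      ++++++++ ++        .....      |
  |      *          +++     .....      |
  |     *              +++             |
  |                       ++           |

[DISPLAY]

+                    *                       
                   **                        
                  *                          
                 *         #                 
               **           #                
              *              #               
             *               #     #         
           **                 #  ##          
      ++++++++           ..... ##            
      ++++++++           .....#              
      ++++++++ ++        .....               
      *          +++     .....               
     *              +++                      
                       ++                    
                                             
                                             
                                             


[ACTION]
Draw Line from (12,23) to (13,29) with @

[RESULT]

+                    *                       
                   **                        
                  *                          
                 *         #                 
               **           #                
              *              #               
             *               #     #         
           **                 #  ##          
      ++++++++           ..... ##            
      ++++++++           .....#              
      ++++++++ ++        .....               
      *          +++     .....               
     *              +++@@@@                  
                       ++  @@@               
                                             
                                             
                                             


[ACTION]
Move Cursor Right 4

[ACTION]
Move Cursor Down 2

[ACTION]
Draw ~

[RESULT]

                     *                       
                   **                        
    ~             *                          
                 *         #                 
               **           #                
              *              #               
             *               #     #         
           **                 #  ##          
      ++++++++           ..... ##            
      ++++++++           .....#              
      ++++++++ ++        .....               
      *          +++     .....               
     *              +++@@@@                  
                       ++  @@@               
                                             
                                             
                                             
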